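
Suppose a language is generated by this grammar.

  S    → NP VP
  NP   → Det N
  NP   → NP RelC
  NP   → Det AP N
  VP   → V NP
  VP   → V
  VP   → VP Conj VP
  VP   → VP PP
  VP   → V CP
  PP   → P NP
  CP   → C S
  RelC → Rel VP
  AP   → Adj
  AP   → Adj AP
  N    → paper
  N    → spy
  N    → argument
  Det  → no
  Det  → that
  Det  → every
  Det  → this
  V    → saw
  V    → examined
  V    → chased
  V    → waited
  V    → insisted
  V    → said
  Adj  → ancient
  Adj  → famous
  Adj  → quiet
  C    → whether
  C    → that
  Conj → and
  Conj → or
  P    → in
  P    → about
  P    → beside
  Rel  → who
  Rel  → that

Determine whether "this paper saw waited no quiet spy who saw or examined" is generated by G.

Ungrammatical

For S → NP VP, the only prefix that parses as NP is 'this paper', but the remainder 'saw waited no quiet spy who saw or examined' is not a VP under these rules.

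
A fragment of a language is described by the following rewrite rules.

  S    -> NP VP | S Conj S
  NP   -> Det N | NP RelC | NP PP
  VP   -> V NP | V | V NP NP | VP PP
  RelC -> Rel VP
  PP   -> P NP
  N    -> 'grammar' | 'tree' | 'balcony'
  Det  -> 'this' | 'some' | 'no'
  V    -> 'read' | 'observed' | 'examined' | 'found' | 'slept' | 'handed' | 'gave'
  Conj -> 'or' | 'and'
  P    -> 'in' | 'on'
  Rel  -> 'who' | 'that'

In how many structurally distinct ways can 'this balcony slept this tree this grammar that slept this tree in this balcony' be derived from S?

Two of the 4 distinct bracketings:
[S [NP [Det this] [N balcony]] [VP [V slept] [NP [Det this] [N tree]] [NP [NP [Det this] [N grammar]] [RelC [Rel that] [VP [V slept] [NP [NP [Det this] [N tree]] [PP [P in] [NP [Det this] [N balcony]]]]]]]]]
[S [NP [Det this] [N balcony]] [VP [V slept] [NP [Det this] [N tree]] [NP [NP [Det this] [N grammar]] [RelC [Rel that] [VP [VP [V slept] [NP [Det this] [N tree]]] [PP [P in] [NP [Det this] [N balcony]]]]]]]]
The difference turns on whether NP → NP PP is used at the relevant span, versus an alternative expansion of NP.

4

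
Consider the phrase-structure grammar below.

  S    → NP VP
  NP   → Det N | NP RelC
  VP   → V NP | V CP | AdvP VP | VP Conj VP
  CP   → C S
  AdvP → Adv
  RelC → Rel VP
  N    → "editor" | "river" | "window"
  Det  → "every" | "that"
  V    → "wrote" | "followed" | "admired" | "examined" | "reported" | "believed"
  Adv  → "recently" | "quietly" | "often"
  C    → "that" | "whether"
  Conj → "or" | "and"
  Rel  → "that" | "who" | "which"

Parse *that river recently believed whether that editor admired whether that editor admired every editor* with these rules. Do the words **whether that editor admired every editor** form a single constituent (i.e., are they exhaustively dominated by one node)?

Yes

[S [NP [Det that] [N river]] [VP [AdvP [Adv recently]] [VP [V believed] [CP [C whether] [S [NP [Det that] [N editor]] [VP [V admired] [CP [C whether] [S [NP [Det that] [N editor]] [VP [V admired] [NP [Det every] [N editor]]]]]]]]]]]
The words 'whether that editor admired every editor' are exhaustively dominated by a single CP node (built by CP → C S), so they form a constituent.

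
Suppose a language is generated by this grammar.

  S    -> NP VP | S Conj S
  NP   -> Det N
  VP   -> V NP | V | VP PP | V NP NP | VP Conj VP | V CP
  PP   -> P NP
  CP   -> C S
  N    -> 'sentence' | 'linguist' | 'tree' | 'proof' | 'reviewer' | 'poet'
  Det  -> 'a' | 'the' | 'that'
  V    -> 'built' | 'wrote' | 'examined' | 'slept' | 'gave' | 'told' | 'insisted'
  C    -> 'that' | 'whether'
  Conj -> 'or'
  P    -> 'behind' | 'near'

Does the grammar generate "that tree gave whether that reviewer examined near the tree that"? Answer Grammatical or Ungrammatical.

For S → NP VP, the only prefix that parses as NP is 'that tree', but the remainder 'gave whether that reviewer examined near the tree that' is not a VP under these rules. The alternative S rule S → S Conj S likewise has no satisfying split.

Ungrammatical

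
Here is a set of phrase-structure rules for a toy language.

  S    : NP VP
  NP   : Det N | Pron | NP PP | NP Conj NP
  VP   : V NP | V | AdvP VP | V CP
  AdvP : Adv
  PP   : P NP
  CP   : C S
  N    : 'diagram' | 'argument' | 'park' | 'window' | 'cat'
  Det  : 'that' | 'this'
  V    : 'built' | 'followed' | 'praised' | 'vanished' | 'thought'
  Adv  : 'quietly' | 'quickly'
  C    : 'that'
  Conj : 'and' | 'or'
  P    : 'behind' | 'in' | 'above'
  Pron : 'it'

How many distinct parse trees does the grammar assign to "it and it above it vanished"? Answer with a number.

The two bracketings:
[S [NP [NP [NP [Pron it]] [Conj and] [NP [Pron it]]] [PP [P above] [NP [Pron it]]]] [VP [V vanished]]]
[S [NP [NP [Pron it]] [Conj and] [NP [NP [Pron it]] [PP [P above] [NP [Pron it]]]]] [VP [V vanished]]]
The trees differ in how a recursive rule is bracketed over the same span.

2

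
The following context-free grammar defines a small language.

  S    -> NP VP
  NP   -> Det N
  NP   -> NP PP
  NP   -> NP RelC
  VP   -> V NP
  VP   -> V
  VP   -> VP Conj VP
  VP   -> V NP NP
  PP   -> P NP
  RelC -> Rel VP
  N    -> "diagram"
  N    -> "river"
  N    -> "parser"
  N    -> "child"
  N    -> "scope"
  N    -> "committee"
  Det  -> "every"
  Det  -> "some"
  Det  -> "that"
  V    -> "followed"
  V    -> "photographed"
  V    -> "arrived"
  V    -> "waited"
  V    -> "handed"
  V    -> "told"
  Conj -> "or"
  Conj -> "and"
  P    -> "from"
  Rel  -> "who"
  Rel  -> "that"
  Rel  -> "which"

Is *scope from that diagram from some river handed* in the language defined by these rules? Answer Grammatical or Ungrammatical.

For S → NP VP, no prefix of the string parses as an NP.

Ungrammatical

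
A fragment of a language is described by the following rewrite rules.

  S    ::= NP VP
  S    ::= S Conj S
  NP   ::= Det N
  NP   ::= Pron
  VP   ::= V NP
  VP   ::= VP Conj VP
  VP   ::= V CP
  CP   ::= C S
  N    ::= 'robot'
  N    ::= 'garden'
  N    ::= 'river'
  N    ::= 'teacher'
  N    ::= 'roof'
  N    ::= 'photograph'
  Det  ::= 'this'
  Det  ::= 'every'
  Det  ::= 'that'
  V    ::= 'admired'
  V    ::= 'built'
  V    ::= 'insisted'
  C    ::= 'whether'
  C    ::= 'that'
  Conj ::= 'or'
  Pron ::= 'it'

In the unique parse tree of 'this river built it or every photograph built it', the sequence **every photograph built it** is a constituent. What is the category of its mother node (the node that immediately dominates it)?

[S [S [NP [Det this] [N river]] [VP [V built] [NP [Pron it]]]] [Conj or] [S [NP [Det every] [N photograph]] [VP [V built] [NP [Pron it]]]]]
The span 'every photograph built it' is the S node built by S → NP VP.
Its mother is the S built by S → S Conj S.

S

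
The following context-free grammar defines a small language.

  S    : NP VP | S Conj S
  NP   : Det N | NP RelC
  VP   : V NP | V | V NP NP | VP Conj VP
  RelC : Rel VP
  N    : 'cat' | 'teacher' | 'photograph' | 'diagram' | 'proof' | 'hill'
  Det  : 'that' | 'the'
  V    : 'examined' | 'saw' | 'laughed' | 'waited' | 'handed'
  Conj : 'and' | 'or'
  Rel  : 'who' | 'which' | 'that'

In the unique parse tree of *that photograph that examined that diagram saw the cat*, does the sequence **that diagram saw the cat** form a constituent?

[S [NP [NP [Det that] [N photograph]] [RelC [Rel that] [VP [V examined] [NP [Det that] [N diagram]]]]] [VP [V saw] [NP [Det the] [N cat]]]]
The smallest constituent containing 'that diagram saw the cat' is the S spanning 'that photograph that examined that diagram saw the cat'; no single node in the tree dominates exactly the given words.

No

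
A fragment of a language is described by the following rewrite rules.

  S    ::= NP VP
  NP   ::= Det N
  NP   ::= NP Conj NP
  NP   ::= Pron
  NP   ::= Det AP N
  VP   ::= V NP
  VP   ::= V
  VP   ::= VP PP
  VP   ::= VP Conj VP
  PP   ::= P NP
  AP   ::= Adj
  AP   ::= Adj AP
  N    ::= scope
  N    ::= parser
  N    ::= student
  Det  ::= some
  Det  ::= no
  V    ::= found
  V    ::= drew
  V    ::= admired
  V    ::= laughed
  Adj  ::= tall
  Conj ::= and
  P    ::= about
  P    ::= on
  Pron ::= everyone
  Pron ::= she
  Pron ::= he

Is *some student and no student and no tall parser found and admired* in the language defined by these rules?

Grammatical

[S [NP [NP [Det some] [N student]] [Conj and] [NP [NP [Det no] [N student]] [Conj and] [NP [Det no] [AP [Adj tall]] [N parser]]]] [VP [VP [V found]] [Conj and] [VP [V admired]]]]
Every word is introduced by a lexical rule and the phrasal rules combine the resulting categories into a single S.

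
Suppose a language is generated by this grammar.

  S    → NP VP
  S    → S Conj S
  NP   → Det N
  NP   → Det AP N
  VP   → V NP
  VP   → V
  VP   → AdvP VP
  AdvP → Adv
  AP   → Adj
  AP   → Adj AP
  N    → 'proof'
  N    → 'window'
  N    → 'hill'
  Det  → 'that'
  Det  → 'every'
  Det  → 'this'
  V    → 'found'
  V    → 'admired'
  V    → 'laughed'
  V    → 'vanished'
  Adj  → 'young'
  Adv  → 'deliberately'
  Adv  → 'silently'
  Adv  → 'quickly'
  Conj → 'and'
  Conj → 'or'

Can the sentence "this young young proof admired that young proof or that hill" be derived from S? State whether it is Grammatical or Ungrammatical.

Ungrammatical

For S → NP VP, the only prefix that parses as NP is 'this young young proof', but the remainder 'admired that young proof or that hill' is not a VP under these rules. The alternative S rule S → S Conj S likewise has no satisfying split.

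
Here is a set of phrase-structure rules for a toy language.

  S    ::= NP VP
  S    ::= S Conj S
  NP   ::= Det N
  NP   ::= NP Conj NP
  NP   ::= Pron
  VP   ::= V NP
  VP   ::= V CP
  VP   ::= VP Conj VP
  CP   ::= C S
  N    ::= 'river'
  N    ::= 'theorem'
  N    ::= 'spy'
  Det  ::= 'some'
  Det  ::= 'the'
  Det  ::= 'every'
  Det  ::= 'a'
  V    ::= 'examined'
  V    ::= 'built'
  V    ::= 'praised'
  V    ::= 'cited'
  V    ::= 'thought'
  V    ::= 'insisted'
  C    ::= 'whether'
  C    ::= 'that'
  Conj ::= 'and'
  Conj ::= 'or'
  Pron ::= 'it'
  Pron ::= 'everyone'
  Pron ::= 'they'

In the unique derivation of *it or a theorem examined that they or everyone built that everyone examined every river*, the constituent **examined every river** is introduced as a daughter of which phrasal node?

[S [NP [NP [Pron it]] [Conj or] [NP [Det a] [N theorem]]] [VP [V examined] [CP [C that] [S [NP [NP [Pron they]] [Conj or] [NP [Pron everyone]]] [VP [V built] [CP [C that] [S [NP [Pron everyone]] [VP [V examined] [NP [Det every] [N river]]]]]]]]]]
The span 'examined every river' is the VP node built by VP → V NP.
Its mother is the S built by S → NP VP.

S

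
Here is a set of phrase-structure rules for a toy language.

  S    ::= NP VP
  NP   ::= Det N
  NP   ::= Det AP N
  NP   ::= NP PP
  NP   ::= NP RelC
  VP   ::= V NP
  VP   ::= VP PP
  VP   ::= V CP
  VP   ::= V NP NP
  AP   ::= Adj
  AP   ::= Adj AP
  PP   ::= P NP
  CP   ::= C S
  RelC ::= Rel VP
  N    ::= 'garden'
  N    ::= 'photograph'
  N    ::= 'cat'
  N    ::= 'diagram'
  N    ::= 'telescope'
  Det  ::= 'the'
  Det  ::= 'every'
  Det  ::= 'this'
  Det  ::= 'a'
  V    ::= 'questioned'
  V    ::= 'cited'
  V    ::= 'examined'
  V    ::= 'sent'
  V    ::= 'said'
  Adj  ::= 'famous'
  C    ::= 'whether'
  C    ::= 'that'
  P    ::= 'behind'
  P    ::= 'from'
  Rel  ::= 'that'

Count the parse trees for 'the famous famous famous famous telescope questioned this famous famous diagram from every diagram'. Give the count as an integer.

The two bracketings:
[S [NP [Det the] [AP [Adj famous] [AP [Adj famous] [AP [Adj famous] [AP [Adj famous]]]]] [N telescope]] [VP [V questioned] [NP [NP [Det this] [AP [Adj famous] [AP [Adj famous]]] [N diagram]] [PP [P from] [NP [Det every] [N diagram]]]]]]
[S [NP [Det the] [AP [Adj famous] [AP [Adj famous] [AP [Adj famous] [AP [Adj famous]]]]] [N telescope]] [VP [VP [V questioned] [NP [Det this] [AP [Adj famous] [AP [Adj famous]]] [N diagram]]] [PP [P from] [NP [Det every] [N diagram]]]]]
The difference turns on whether NP → NP PP is used at the relevant span, versus an alternative expansion of NP.

2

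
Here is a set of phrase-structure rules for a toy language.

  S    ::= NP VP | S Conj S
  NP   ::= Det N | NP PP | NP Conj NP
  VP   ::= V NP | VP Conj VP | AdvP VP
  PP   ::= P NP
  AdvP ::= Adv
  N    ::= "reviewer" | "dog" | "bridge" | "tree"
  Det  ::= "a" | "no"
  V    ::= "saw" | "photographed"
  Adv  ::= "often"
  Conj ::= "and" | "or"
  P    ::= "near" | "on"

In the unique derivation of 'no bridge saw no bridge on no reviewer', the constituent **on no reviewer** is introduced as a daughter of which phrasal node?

S
  NP
    Det: no
    N: bridge
  VP
    V: saw
    NP
      NP
        Det: no
        N: bridge
      PP
        P: on
        NP
          Det: no
          N: reviewer
The span 'on no reviewer' is the PP node built by PP → P NP.
Its mother is the NP built by NP → NP PP.

NP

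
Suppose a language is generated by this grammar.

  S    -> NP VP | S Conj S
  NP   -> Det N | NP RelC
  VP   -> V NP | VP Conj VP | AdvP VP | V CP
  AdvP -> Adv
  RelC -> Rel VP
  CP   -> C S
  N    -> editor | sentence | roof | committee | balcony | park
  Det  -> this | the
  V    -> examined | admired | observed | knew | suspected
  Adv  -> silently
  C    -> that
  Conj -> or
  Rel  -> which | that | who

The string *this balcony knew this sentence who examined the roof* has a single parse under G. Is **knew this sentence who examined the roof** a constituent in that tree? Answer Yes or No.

[S [NP [Det this] [N balcony]] [VP [V knew] [NP [NP [Det this] [N sentence]] [RelC [Rel who] [VP [V examined] [NP [Det the] [N roof]]]]]]]
The words 'knew this sentence who examined the roof' are exhaustively dominated by a single VP node (built by VP → V NP), so they form a constituent.

Yes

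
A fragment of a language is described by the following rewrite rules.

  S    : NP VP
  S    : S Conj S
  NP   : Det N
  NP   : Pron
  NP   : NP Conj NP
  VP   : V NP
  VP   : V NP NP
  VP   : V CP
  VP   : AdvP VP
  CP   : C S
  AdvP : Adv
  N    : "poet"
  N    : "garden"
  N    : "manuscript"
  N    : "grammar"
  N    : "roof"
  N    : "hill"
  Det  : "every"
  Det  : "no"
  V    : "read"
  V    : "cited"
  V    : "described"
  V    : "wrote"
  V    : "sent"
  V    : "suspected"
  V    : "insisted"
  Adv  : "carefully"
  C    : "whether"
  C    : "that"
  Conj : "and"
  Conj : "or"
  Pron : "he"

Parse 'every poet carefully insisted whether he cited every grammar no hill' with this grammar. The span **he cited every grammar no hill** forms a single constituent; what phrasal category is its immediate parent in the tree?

S
  NP
    Det: every
    N: poet
  VP
    AdvP
      Adv: carefully
    VP
      V: insisted
      CP
        C: whether
        S
          NP
            Pron: he
          VP
            V: cited
            NP
              Det: every
              N: grammar
            NP
              Det: no
              N: hill
The span 'he cited every grammar no hill' is the S node built by S → NP VP.
Its mother is the CP built by CP → C S.

CP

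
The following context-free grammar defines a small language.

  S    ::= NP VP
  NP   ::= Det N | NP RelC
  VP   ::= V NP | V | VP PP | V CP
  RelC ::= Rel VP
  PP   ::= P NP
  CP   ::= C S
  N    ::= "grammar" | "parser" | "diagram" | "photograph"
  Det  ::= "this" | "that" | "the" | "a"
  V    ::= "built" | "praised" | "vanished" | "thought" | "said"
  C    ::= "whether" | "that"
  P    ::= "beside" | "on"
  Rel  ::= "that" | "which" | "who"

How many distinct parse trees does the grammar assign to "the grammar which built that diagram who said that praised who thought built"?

4

Two of the 4 distinct bracketings:
[S [NP [NP [Det the] [N grammar]] [RelC [Rel which] [VP [V built] [NP [NP [NP [NP [Det that] [N diagram]] [RelC [Rel who] [VP [V said]]]] [RelC [Rel that] [VP [V praised]]]] [RelC [Rel who] [VP [V thought]]]]]]] [VP [V built]]]
[S [NP [NP [NP [Det the] [N grammar]] [RelC [Rel which] [VP [V built] [NP [NP [NP [Det that] [N diagram]] [RelC [Rel who] [VP [V said]]]] [RelC [Rel that] [VP [V praised]]]]]]] [RelC [Rel who] [VP [V thought]]]] [VP [V built]]]
The trees differ in how a recursive rule is bracketed over the same span.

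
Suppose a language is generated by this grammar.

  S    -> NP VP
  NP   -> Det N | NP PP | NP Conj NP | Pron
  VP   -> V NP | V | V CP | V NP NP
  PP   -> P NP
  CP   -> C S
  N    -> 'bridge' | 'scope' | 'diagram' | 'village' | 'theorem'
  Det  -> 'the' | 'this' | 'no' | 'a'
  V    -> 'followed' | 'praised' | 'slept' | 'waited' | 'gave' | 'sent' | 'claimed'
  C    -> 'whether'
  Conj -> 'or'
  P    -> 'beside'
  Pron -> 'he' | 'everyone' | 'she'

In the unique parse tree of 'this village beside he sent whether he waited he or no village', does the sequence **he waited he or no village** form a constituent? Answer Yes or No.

[S [NP [NP [Det this] [N village]] [PP [P beside] [NP [Pron he]]]] [VP [V sent] [CP [C whether] [S [NP [Pron he]] [VP [V waited] [NP [NP [Pron he]] [Conj or] [NP [Det no] [N village]]]]]]]]
The words 'he waited he or no village' are exhaustively dominated by a single S node (built by S → NP VP), so they form a constituent.

Yes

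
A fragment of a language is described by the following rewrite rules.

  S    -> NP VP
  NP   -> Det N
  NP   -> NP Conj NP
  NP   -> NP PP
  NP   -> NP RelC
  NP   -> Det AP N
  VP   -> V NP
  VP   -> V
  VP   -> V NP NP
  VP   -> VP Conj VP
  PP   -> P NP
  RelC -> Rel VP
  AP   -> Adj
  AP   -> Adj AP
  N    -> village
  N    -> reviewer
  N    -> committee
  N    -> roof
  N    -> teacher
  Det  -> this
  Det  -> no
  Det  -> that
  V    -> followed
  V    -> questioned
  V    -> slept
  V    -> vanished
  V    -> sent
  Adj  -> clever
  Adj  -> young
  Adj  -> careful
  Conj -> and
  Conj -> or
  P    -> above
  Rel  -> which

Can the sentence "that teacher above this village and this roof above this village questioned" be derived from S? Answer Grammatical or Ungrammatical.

[S [NP [NP [NP [Det that] [N teacher]] [PP [P above] [NP [Det this] [N village]]]] [Conj and] [NP [NP [Det this] [N roof]] [PP [P above] [NP [Det this] [N village]]]]] [VP [V questioned]]]
Each bracket corresponds to one application of a listed rule, so the string is derivable from S.

Grammatical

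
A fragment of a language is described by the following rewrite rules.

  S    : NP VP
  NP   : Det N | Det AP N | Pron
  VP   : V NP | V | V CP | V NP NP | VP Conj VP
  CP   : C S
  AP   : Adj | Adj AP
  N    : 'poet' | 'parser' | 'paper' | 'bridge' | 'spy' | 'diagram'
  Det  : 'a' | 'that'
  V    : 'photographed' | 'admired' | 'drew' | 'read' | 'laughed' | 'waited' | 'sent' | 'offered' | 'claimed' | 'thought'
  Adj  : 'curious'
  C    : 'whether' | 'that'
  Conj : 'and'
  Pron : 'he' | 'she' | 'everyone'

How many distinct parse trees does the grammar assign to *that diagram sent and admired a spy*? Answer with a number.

[S [NP [Det that] [N diagram]] [VP [VP [V sent]] [Conj and] [VP [V admired] [NP [Det a] [N spy]]]]]
No rule offers an alternative attachment or grouping for any span, so this is the only derivation.

1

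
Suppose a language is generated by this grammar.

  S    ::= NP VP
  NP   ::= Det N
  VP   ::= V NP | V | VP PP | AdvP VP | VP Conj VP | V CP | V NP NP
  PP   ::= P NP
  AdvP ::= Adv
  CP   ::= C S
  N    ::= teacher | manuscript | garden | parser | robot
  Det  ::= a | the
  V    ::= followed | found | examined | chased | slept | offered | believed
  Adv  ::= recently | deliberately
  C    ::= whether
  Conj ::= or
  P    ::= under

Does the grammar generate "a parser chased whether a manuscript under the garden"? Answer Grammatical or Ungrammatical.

For S → NP VP, the only prefix that parses as NP is 'a parser', but the remainder 'chased whether a manuscript under the garden' is not a VP under these rules.

Ungrammatical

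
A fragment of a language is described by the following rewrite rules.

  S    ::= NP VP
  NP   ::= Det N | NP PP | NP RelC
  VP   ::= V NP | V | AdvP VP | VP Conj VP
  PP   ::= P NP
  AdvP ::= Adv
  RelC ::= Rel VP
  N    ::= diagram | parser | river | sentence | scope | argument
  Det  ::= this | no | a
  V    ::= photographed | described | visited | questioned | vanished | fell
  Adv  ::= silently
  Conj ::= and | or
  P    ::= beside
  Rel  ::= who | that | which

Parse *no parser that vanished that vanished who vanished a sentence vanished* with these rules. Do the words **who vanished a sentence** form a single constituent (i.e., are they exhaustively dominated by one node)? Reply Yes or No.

Yes

[S [NP [NP [NP [NP [Det no] [N parser]] [RelC [Rel that] [VP [V vanished]]]] [RelC [Rel that] [VP [V vanished]]]] [RelC [Rel who] [VP [V vanished] [NP [Det a] [N sentence]]]]] [VP [V vanished]]]
The words 'who vanished a sentence' are exhaustively dominated by a single RelC node (built by RelC → Rel VP), so they form a constituent.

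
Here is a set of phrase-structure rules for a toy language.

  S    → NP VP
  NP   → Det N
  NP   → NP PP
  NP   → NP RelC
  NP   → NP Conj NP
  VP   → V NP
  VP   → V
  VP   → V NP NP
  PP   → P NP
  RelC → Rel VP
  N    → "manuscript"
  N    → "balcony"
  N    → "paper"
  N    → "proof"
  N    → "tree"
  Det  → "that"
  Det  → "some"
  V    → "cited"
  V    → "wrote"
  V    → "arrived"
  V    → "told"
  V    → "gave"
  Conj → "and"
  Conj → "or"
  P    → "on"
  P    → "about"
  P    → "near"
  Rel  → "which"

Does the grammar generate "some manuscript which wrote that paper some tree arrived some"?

For S → NP VP, every NP-prefix leaves a non-VP remainder: after 'some manuscript' the remainder is not a VP; after 'some manuscript which wrote' the remainder is not a VP; after 'some manuscript which wrote that paper' the remainder is not a VP (and 1 more).

Ungrammatical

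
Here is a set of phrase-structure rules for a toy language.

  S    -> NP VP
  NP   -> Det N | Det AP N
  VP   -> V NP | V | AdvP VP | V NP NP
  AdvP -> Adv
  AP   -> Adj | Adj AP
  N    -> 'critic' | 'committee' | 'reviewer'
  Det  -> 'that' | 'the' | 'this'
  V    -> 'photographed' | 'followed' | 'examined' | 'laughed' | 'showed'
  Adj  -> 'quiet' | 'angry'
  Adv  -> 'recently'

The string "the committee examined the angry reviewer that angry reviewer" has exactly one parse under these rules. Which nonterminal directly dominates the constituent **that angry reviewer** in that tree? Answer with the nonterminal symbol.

VP

[S [NP [Det the] [N committee]] [VP [V examined] [NP [Det the] [AP [Adj angry]] [N reviewer]] [NP [Det that] [AP [Adj angry]] [N reviewer]]]]
The span 'that angry reviewer' is the NP node built by NP → Det AP N.
Its mother is the VP built by VP → V NP NP.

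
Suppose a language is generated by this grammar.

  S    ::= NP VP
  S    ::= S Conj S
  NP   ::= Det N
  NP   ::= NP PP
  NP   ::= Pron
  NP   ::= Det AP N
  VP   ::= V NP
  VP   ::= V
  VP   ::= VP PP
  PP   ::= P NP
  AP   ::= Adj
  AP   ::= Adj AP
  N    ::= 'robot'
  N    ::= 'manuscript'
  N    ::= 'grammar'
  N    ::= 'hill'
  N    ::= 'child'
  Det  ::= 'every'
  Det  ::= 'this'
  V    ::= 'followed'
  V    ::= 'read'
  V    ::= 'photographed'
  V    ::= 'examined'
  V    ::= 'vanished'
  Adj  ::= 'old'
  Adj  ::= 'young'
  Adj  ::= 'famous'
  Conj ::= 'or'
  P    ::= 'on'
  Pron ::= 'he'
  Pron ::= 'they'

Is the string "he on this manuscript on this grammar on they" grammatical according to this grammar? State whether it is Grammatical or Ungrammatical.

For S → NP VP, every NP-prefix leaves a non-VP remainder: after 'he' the remainder is not a VP; after 'he on this manuscript' the remainder is not a VP; after 'he on this manuscript on this grammar' the remainder is not a VP. The alternative S rule S → S Conj S likewise has no satisfying split.

Ungrammatical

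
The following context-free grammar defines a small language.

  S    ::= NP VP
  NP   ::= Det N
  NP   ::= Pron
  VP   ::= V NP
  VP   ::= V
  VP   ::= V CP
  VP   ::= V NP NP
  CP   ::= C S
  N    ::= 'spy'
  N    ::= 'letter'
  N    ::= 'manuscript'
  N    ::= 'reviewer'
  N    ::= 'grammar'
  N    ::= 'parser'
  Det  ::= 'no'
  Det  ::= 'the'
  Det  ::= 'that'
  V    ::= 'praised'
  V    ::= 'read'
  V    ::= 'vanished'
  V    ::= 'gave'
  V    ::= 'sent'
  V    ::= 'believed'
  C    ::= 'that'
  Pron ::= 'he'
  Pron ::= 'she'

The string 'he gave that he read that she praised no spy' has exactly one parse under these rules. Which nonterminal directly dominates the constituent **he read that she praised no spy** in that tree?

S
  NP
    Pron: he
  VP
    V: gave
    CP
      C: that
      S
        NP
          Pron: he
        VP
          V: read
          CP
            C: that
            S
              NP
                Pron: she
              VP
                V: praised
                NP
                  Det: no
                  N: spy
The span 'he read that she praised no spy' is the S node built by S → NP VP.
Its mother is the CP built by CP → C S.

CP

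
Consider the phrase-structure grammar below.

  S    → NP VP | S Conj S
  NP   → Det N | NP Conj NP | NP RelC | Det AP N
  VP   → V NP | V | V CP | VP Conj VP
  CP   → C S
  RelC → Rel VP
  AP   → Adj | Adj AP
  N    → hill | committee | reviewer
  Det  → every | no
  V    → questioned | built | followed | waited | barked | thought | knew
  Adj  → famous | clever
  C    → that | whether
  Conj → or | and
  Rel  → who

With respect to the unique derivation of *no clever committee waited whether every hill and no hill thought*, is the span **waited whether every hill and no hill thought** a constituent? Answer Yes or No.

Yes

[S [NP [Det no] [AP [Adj clever]] [N committee]] [VP [V waited] [CP [C whether] [S [NP [NP [Det every] [N hill]] [Conj and] [NP [Det no] [N hill]]] [VP [V thought]]]]]]
The words 'waited whether every hill and no hill thought' are exhaustively dominated by a single VP node (built by VP → V CP), so they form a constituent.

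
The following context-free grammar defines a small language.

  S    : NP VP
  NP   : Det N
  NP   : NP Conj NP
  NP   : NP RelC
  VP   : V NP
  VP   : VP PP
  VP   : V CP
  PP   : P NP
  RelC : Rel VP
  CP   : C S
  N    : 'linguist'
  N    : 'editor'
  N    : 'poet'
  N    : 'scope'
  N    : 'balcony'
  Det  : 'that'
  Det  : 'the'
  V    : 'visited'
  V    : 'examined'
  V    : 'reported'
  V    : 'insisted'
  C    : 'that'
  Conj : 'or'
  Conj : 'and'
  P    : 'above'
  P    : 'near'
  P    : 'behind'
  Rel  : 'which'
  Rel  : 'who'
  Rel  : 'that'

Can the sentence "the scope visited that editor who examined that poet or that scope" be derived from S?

[S [NP [Det the] [N scope]] [VP [V visited] [NP [NP [NP [Det that] [N editor]] [RelC [Rel who] [VP [V examined] [NP [Det that] [N poet]]]]] [Conj or] [NP [Det that] [N scope]]]]]
The bracketing above is licensed at every node by one of the given productions, with S at the root.

Grammatical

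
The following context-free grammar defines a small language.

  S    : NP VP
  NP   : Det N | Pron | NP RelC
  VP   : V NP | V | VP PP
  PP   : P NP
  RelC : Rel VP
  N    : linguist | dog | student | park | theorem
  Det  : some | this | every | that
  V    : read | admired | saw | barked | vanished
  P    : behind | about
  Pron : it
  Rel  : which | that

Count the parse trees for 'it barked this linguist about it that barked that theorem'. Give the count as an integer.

[S [NP [Pron it]] [VP [VP [V barked] [NP [Det this] [N linguist]]] [PP [P about] [NP [NP [Pron it]] [RelC [Rel that] [VP [V barked] [NP [Det that] [N theorem]]]]]]]]
No rule offers an alternative attachment or grouping for any span, so this is the only derivation.

1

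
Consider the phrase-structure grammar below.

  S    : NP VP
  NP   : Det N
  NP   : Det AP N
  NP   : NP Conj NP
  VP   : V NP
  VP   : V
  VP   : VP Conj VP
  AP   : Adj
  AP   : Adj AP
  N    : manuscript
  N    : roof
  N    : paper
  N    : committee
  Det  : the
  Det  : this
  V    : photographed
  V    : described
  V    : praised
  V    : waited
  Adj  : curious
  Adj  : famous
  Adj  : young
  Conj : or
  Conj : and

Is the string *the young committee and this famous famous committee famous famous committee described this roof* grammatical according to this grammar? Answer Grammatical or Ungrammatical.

An N word can never sit immediately before an Adj word in any string this grammar generates, so the substring 'committee famous' rules out a derivation.

Ungrammatical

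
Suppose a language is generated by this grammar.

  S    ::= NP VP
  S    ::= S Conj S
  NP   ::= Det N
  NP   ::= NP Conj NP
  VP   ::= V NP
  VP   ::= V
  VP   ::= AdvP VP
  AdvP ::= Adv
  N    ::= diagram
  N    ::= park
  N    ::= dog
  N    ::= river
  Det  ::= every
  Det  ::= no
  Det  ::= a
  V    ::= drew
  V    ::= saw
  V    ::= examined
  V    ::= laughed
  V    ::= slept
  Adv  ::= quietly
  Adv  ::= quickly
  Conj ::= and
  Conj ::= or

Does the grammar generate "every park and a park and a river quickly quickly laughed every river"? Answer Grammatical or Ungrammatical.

Grammatical

S
  NP
    NP
      Det: every
      N: park
    Conj: and
    NP
      NP
        Det: a
        N: park
      Conj: and
      NP
        Det: a
        N: river
  VP
    AdvP
      Adv: quickly
    VP
      AdvP
        Adv: quickly
      VP
        V: laughed
        NP
          Det: every
          N: river
Each bracket corresponds to one application of a listed rule, so the string is derivable from S.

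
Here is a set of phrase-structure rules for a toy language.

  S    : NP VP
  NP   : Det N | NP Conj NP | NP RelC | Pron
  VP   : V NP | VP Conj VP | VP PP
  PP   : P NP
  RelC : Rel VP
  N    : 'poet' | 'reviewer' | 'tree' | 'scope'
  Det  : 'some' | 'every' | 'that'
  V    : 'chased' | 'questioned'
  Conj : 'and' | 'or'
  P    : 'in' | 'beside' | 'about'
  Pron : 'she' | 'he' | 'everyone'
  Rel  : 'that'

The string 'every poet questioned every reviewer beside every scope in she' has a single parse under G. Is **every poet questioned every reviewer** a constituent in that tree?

[S [NP [Det every] [N poet]] [VP [VP [VP [V questioned] [NP [Det every] [N reviewer]]] [PP [P beside] [NP [Det every] [N scope]]]] [PP [P in] [NP [Pron she]]]]]
The smallest constituent containing 'every poet questioned every reviewer' is the S spanning 'every poet questioned every reviewer beside every scope in she'; no single node in the tree dominates exactly the given words.

No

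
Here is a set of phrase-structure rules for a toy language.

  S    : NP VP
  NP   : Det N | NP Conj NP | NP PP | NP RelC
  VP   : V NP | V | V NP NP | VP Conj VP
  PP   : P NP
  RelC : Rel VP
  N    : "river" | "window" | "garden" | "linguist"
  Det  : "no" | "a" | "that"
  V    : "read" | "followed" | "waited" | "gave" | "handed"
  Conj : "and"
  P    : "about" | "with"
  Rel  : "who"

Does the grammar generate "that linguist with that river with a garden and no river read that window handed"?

Ungrammatical

For S → NP VP, every NP-prefix leaves a non-VP remainder: after 'that linguist' the remainder is not a VP; after 'that linguist with that river' the remainder is not a VP; after 'that linguist with that river with a garden' the remainder is not a VP (and 1 more).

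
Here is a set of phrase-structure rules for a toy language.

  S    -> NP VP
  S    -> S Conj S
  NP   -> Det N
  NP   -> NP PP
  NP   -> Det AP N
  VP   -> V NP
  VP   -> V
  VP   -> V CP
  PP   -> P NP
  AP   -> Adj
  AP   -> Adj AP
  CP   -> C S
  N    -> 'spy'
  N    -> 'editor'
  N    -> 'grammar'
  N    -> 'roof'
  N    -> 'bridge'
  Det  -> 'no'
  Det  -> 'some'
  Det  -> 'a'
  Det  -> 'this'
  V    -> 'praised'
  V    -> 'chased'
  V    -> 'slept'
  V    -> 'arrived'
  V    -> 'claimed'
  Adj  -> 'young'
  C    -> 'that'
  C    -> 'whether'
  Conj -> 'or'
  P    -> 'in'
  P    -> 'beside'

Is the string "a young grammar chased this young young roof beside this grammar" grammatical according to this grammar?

S
  NP
    Det: a
    AP
      Adj: young
    N: grammar
  VP
    V: chased
    NP
      NP
        Det: this
        AP
          Adj: young
          AP
            Adj: young
        N: roof
      PP
        P: beside
        NP
          Det: this
          N: grammar
The bracketing above is licensed at every node by one of the given productions, with S at the root.

Grammatical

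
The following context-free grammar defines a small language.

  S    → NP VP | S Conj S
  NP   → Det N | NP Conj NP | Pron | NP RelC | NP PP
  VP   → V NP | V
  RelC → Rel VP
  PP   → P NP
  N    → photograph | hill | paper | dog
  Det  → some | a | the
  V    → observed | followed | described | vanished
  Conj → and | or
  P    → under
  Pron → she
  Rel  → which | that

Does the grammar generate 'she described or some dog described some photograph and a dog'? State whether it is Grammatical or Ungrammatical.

[S [S [NP [Pron she]] [VP [V described]]] [Conj or] [S [NP [Det some] [N dog]] [VP [V described] [NP [NP [Det some] [N photograph]] [Conj and] [NP [Det a] [N dog]]]]]]
The bracketing above is licensed at every node by one of the given productions, with S at the root.

Grammatical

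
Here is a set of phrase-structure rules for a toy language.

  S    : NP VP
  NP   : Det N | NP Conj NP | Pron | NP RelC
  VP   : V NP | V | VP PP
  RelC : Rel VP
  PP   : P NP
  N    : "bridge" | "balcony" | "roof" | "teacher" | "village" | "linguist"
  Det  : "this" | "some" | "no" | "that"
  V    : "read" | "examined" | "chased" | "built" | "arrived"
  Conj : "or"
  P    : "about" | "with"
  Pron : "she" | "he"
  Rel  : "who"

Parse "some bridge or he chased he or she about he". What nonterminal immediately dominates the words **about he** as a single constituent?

[S [NP [NP [Det some] [N bridge]] [Conj or] [NP [Pron he]]] [VP [VP [V chased] [NP [NP [Pron he]] [Conj or] [NP [Pron she]]]] [PP [P about] [NP [Pron he]]]]]
The span 'about he' is the PP node built by PP → P NP.

PP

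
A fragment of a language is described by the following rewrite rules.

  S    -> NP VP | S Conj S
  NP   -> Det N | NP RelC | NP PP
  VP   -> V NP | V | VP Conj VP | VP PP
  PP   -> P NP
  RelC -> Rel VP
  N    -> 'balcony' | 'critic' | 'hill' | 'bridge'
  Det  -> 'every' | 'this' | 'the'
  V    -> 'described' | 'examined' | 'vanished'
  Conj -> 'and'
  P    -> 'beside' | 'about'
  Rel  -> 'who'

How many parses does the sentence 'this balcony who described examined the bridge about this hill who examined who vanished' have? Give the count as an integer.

4

Two of the 4 distinct bracketings:
[S [NP [NP [Det this] [N balcony]] [RelC [Rel who] [VP [V described]]]] [VP [V examined] [NP [NP [NP [NP [Det the] [N bridge]] [PP [P about] [NP [Det this] [N hill]]]] [RelC [Rel who] [VP [V examined]]]] [RelC [Rel who] [VP [V vanished]]]]]]
[S [NP [NP [Det this] [N balcony]] [RelC [Rel who] [VP [V described]]]] [VP [V examined] [NP [NP [NP [Det the] [N bridge]] [PP [P about] [NP [NP [Det this] [N hill]] [RelC [Rel who] [VP [V examined]]]]]] [RelC [Rel who] [VP [V vanished]]]]]]
The trees differ in how a recursive rule is bracketed over the same span.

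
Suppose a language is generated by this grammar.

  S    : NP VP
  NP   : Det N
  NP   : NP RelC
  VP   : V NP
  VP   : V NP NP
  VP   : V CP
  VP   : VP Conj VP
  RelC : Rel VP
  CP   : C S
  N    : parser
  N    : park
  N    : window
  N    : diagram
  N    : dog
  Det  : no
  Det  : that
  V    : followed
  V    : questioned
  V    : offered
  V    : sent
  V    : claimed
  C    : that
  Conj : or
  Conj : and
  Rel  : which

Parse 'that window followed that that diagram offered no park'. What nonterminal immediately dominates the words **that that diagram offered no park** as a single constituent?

[S [NP [Det that] [N window]] [VP [V followed] [CP [C that] [S [NP [Det that] [N diagram]] [VP [V offered] [NP [Det no] [N park]]]]]]]
The span 'that that diagram offered no park' is the CP node built by CP → C S.

CP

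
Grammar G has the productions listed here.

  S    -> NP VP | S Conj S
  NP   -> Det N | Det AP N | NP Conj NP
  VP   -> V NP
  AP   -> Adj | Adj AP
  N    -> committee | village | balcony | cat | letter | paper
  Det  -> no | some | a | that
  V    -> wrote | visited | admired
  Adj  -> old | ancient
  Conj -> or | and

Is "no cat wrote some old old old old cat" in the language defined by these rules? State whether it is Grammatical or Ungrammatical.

S
  NP
    Det: no
    N: cat
  VP
    V: wrote
    NP
      Det: some
      AP
        Adj: old
        AP
          Adj: old
          AP
            Adj: old
            AP
              Adj: old
      N: cat
Each bracket corresponds to one application of a listed rule, so the string is derivable from S.

Grammatical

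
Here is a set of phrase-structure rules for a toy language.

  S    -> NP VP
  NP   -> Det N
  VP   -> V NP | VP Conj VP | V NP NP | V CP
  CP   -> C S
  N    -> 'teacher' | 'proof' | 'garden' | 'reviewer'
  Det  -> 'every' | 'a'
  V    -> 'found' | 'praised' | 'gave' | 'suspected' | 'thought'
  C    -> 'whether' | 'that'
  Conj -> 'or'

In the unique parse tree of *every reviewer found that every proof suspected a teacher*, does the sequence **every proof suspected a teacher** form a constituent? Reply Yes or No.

Yes

[S [NP [Det every] [N reviewer]] [VP [V found] [CP [C that] [S [NP [Det every] [N proof]] [VP [V suspected] [NP [Det a] [N teacher]]]]]]]
The words 'every proof suspected a teacher' are exhaustively dominated by a single S node (built by S → NP VP), so they form a constituent.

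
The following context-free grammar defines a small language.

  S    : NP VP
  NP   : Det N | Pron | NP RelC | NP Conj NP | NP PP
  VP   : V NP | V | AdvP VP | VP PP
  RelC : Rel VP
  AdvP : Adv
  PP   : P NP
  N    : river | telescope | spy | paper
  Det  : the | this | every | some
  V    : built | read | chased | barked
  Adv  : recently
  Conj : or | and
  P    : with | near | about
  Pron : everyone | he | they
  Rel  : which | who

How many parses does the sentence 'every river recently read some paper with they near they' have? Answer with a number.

Two of the 9 distinct bracketings:
[S [NP [Det every] [N river]] [VP [AdvP [Adv recently]] [VP [V read] [NP [NP [Det some] [N paper]] [PP [P with] [NP [NP [Pron they]] [PP [P near] [NP [Pron they]]]]]]]]]
[S [NP [Det every] [N river]] [VP [AdvP [Adv recently]] [VP [V read] [NP [NP [NP [Det some] [N paper]] [PP [P with] [NP [Pron they]]]] [PP [P near] [NP [Pron they]]]]]]]
The trees differ in how a recursive rule is bracketed over the same span.

9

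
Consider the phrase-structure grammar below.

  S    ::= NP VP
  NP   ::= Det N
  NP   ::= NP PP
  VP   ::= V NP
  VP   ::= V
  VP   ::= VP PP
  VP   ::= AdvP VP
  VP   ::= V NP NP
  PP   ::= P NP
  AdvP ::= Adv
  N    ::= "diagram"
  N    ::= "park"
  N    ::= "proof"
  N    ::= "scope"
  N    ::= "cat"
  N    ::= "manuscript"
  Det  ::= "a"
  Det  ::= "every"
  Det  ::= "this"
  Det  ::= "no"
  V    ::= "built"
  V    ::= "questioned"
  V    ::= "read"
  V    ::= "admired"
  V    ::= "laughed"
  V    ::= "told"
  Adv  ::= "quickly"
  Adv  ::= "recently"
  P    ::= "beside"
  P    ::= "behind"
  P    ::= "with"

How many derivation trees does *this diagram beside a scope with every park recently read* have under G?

2

The two bracketings:
[S [NP [NP [Det this] [N diagram]] [PP [P beside] [NP [NP [Det a] [N scope]] [PP [P with] [NP [Det every] [N park]]]]]] [VP [AdvP [Adv recently]] [VP [V read]]]]
[S [NP [NP [NP [Det this] [N diagram]] [PP [P beside] [NP [Det a] [N scope]]]] [PP [P with] [NP [Det every] [N park]]]] [VP [AdvP [Adv recently]] [VP [V read]]]]
The trees differ in how a recursive rule is bracketed over the same span.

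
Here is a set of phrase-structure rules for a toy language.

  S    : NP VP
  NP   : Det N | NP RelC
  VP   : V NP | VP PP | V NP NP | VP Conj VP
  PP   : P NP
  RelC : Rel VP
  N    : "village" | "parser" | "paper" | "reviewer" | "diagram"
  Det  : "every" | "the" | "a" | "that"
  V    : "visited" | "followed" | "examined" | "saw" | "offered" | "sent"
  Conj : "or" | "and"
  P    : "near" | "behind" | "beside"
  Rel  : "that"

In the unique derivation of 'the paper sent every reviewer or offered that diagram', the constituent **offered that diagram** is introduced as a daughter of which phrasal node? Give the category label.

S
  NP
    Det: the
    N: paper
  VP
    VP
      V: sent
      NP
        Det: every
        N: reviewer
    Conj: or
    VP
      V: offered
      NP
        Det: that
        N: diagram
The span 'offered that diagram' is the VP node built by VP → V NP.
Its mother is the VP built by VP → VP Conj VP.

VP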